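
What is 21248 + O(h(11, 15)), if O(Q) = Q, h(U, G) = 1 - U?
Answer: 21238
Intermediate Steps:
21248 + O(h(11, 15)) = 21248 + (1 - 1*11) = 21248 + (1 - 11) = 21248 - 10 = 21238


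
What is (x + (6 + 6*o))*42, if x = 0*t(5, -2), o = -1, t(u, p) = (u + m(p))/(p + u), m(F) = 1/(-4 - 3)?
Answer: 0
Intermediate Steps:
m(F) = -1/7 (m(F) = 1/(-7) = -1/7)
t(u, p) = (-1/7 + u)/(p + u) (t(u, p) = (u - 1/7)/(p + u) = (-1/7 + u)/(p + u))
x = 0 (x = 0*((-1/7 + 5)/(-2 + 5)) = 0*((34/7)/3) = 0*((1/3)*(34/7)) = 0*(34/21) = 0)
(x + (6 + 6*o))*42 = (0 + (6 + 6*(-1)))*42 = (0 + (6 - 6))*42 = (0 + 0)*42 = 0*42 = 0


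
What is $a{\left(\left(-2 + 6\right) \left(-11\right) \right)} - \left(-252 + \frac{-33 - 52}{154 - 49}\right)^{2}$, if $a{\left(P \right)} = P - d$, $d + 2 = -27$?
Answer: $- \frac{28192096}{441} \approx -63928.0$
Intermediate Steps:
$d = -29$ ($d = -2 - 27 = -29$)
$a{\left(P \right)} = 29 + P$ ($a{\left(P \right)} = P - -29 = P + 29 = 29 + P$)
$a{\left(\left(-2 + 6\right) \left(-11\right) \right)} - \left(-252 + \frac{-33 - 52}{154 - 49}\right)^{2} = \left(29 + \left(-2 + 6\right) \left(-11\right)\right) - \left(-252 + \frac{-33 - 52}{154 - 49}\right)^{2} = \left(29 + 4 \left(-11\right)\right) - \left(-252 - \frac{85}{105}\right)^{2} = \left(29 - 44\right) - \left(-252 - \frac{17}{21}\right)^{2} = -15 - \left(-252 - \frac{17}{21}\right)^{2} = -15 - \left(- \frac{5309}{21}\right)^{2} = -15 - \frac{28185481}{441} = - \frac{28192096}{441}$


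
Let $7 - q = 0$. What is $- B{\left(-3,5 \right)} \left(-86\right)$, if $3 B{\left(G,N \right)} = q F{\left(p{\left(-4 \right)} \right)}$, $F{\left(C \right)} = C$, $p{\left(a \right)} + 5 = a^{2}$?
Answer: $\frac{6622}{3} \approx 2207.3$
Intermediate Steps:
$p{\left(a \right)} = -5 + a^{2}$
$q = 7$ ($q = 7 - 0 = 7 + 0 = 7$)
$B{\left(G,N \right)} = \frac{77}{3}$ ($B{\left(G,N \right)} = \frac{7 \left(-5 + \left(-4\right)^{2}\right)}{3} = \frac{7 \left(-5 + 16\right)}{3} = \frac{7 \cdot 11}{3} = \frac{1}{3} \cdot 77 = \frac{77}{3}$)
$- B{\left(-3,5 \right)} \left(-86\right) = \left(-1\right) \frac{77}{3} \left(-86\right) = \left(- \frac{77}{3}\right) \left(-86\right) = \frac{6622}{3}$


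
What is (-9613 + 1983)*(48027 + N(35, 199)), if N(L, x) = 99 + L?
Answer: -367468430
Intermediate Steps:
(-9613 + 1983)*(48027 + N(35, 199)) = (-9613 + 1983)*(48027 + (99 + 35)) = -7630*(48027 + 134) = -7630*48161 = -367468430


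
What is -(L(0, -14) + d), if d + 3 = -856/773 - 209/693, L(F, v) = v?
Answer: 896498/48699 ≈ 18.409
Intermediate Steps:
d = -214712/48699 (d = -3 + (-856/773 - 209/693) = -3 + (-856*1/773 - 209*1/693) = -3 + (-856/773 - 19/63) = -3 - 68615/48699 = -214712/48699 ≈ -4.4090)
-(L(0, -14) + d) = -(-14 - 214712/48699) = -1*(-896498/48699) = 896498/48699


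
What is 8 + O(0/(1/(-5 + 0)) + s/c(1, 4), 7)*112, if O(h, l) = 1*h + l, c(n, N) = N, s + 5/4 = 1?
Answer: 785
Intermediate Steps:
s = -¼ (s = -5/4 + 1 = -¼ ≈ -0.25000)
O(h, l) = h + l
8 + O(0/(1/(-5 + 0)) + s/c(1, 4), 7)*112 = 8 + ((0/(1/(-5 + 0)) - ¼/4) + 7)*112 = 8 + ((0/(1/(-5)) - ¼*¼) + 7)*112 = 8 + ((0/(-⅕) - 1/16) + 7)*112 = 8 + ((0*(-5) - 1/16) + 7)*112 = 8 + ((0 - 1/16) + 7)*112 = 8 + (-1/16 + 7)*112 = 8 + (111/16)*112 = 8 + 777 = 785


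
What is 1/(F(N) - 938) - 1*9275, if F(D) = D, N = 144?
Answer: -7364351/794 ≈ -9275.0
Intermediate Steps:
1/(F(N) - 938) - 1*9275 = 1/(144 - 938) - 1*9275 = 1/(-794) - 9275 = -1/794 - 9275 = -7364351/794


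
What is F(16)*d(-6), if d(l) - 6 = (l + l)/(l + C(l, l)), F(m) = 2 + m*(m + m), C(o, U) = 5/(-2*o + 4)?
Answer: 379332/91 ≈ 4168.5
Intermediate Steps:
C(o, U) = 5/(4 - 2*o)
F(m) = 2 + 2*m**2 (F(m) = 2 + m*(2*m) = 2 + 2*m**2)
d(l) = 6 + 2*l/(l - 5/(-4 + 2*l)) (d(l) = 6 + (l + l)/(l - 5/(-4 + 2*l)) = 6 + (2*l)/(l - 5/(-4 + 2*l)) = 6 + 2*l/(l - 5/(-4 + 2*l)))
F(16)*d(-6) = (2 + 2*16**2)*(2*(-15 + 8*(-6)*(-2 - 6))/(-5 + 2*(-6)*(-2 - 6))) = (2 + 2*256)*(2*(-15 + 8*(-6)*(-8))/(-5 + 2*(-6)*(-8))) = (2 + 512)*(2*(-15 + 384)/(-5 + 96)) = 514*(2*369/91) = 514*(2*(1/91)*369) = 514*(738/91) = 379332/91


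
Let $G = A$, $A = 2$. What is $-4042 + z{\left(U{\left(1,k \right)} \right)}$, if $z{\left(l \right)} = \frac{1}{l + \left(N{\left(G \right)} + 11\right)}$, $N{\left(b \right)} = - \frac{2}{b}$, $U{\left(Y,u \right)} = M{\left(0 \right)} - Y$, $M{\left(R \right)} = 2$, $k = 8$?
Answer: $- \frac{44461}{11} \approx -4041.9$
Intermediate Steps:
$U{\left(Y,u \right)} = 2 - Y$
$G = 2$
$z{\left(l \right)} = \frac{1}{10 + l}$ ($z{\left(l \right)} = \frac{1}{l + \left(- \frac{2}{2} + 11\right)} = \frac{1}{l + \left(\left(-2\right) \frac{1}{2} + 11\right)} = \frac{1}{l + \left(-1 + 11\right)} = \frac{1}{l + 10} = \frac{1}{10 + l}$)
$-4042 + z{\left(U{\left(1,k \right)} \right)} = -4042 + \frac{1}{10 + \left(2 - 1\right)} = -4042 + \frac{1}{10 + 1} = -4042 + \frac{1}{11} = - \frac{44461}{11}$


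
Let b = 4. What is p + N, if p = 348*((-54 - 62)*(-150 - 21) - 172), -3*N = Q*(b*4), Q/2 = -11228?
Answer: 20888512/3 ≈ 6.9628e+6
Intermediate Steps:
Q = -22456 (Q = 2*(-11228) = -22456)
N = 359296/3 (N = -(-22456)*4*4/3 = -(-22456)*16/3 = -1/3*(-359296) = 359296/3 ≈ 1.1977e+5)
p = 6843072 (p = 348*(-116*(-171) - 172) = 348*(19836 - 172) = 348*19664 = 6843072)
p + N = 6843072 + 359296/3 = 20888512/3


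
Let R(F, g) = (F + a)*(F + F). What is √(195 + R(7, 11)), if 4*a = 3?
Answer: √1214/2 ≈ 17.421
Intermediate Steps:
a = ¾ (a = (¼)*3 = ¾ ≈ 0.75000)
R(F, g) = 2*F*(¾ + F) (R(F, g) = (F + ¾)*(F + F) = (¾ + F)*(2*F) = 2*F*(¾ + F))
√(195 + R(7, 11)) = √(195 + (½)*7*(3 + 4*7)) = √(195 + (½)*7*(3 + 28)) = √(195 + (½)*7*31) = √(195 + 217/2) = √(607/2) = √1214/2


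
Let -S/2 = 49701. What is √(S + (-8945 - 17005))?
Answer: 6*I*√3482 ≈ 354.05*I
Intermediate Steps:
S = -99402 (S = -2*49701 = -99402)
√(S + (-8945 - 17005)) = √(-99402 + (-8945 - 17005)) = √(-99402 - 25950) = √(-125352) = 6*I*√3482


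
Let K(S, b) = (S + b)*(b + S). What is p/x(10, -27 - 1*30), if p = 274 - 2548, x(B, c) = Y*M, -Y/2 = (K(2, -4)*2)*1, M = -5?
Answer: -1137/40 ≈ -28.425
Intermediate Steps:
K(S, b) = (S + b)² (K(S, b) = (S + b)*(S + b) = (S + b)²)
Y = -16 (Y = -2*(2 - 4)²*2 = -2*(-2)²*2 = -2*4*2 = -16 ≈ -16.000)
x(B, c) = 80 (x(B, c) = -16*(-5) = 80)
p = -2274
p/x(10, -27 - 1*30) = -2274/80 = -2274*1/80 = -1137/40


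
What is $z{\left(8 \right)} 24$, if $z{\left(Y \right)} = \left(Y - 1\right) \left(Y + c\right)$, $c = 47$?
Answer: $9240$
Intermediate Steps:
$z{\left(Y \right)} = \left(-1 + Y\right) \left(47 + Y\right)$ ($z{\left(Y \right)} = \left(Y - 1\right) \left(Y + 47\right) = \left(Y - 1\right) \left(47 + Y\right) = \left(-1 + Y\right) \left(47 + Y\right)$)
$z{\left(8 \right)} 24 = \left(-47 + 8^{2} + 46 \cdot 8\right) 24 = \left(-47 + 64 + 368\right) 24 = 385 \cdot 24 = 9240$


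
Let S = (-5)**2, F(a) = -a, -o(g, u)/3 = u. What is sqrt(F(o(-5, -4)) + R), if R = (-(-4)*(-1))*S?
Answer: 4*I*sqrt(7) ≈ 10.583*I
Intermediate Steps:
o(g, u) = -3*u
S = 25
R = -100 (R = -(-4)*(-1)*25 = -4*1*25 = -4*25 = -100)
sqrt(F(o(-5, -4)) + R) = sqrt(-(-3)*(-4) - 100) = sqrt(-1*12 - 100) = sqrt(-12 - 100) = sqrt(-112) = 4*I*sqrt(7)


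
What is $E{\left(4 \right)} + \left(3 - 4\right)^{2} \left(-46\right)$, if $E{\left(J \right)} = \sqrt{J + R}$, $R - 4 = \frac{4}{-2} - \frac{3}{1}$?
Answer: $-46 + \sqrt{3} \approx -44.268$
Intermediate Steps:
$R = -1$ ($R = 4 + \left(\frac{4}{-2} - \frac{3}{1}\right) = 4 + \left(4 \left(- \frac{1}{2}\right) - 3\right) = 4 - 5 = -1$)
$E{\left(J \right)} = \sqrt{-1 + J}$ ($E{\left(J \right)} = \sqrt{J - 1} = \sqrt{-1 + J}$)
$E{\left(4 \right)} + \left(3 - 4\right)^{2} \left(-46\right) = \sqrt{-1 + 4} + \left(3 - 4\right)^{2} \left(-46\right) = \sqrt{3} + \left(-1\right)^{2} \left(-46\right) = \sqrt{3} + 1 \left(-46\right) = \sqrt{3} - 46 = -46 + \sqrt{3}$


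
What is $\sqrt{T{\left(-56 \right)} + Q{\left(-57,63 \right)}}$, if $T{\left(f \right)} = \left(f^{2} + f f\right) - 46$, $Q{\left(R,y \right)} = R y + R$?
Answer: $\sqrt{2578} \approx 50.774$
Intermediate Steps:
$Q{\left(R,y \right)} = R + R y$
$T{\left(f \right)} = -46 + 2 f^{2}$ ($T{\left(f \right)} = \left(f^{2} + f^{2}\right) - 46 = 2 f^{2} - 46 = -46 + 2 f^{2}$)
$\sqrt{T{\left(-56 \right)} + Q{\left(-57,63 \right)}} = \sqrt{\left(-46 + 2 \left(-56\right)^{2}\right) - 57 \left(1 + 63\right)} = \sqrt{\left(-46 + 2 \cdot 3136\right) - 3648} = \sqrt{\left(-46 + 6272\right) - 3648} = \sqrt{6226 - 3648} = \sqrt{2578}$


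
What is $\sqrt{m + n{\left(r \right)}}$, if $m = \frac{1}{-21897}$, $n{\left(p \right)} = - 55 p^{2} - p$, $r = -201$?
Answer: $\frac{i \sqrt{118370162815887}}{7299} \approx 1490.6 i$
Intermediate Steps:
$n{\left(p \right)} = - p - 55 p^{2}$
$m = - \frac{1}{21897} \approx -4.5668 \cdot 10^{-5}$
$\sqrt{m + n{\left(r \right)}} = \sqrt{- \frac{1}{21897} - - 201 \left(1 + 55 \left(-201\right)\right)} = \sqrt{- \frac{1}{21897} - - 201 \left(1 - 11055\right)} = \sqrt{- \frac{1}{21897} - \left(-201\right) \left(-11054\right)} = \sqrt{- \frac{1}{21897} - 2221854} = \sqrt{- \frac{48651937039}{21897}} = \frac{i \sqrt{118370162815887}}{7299}$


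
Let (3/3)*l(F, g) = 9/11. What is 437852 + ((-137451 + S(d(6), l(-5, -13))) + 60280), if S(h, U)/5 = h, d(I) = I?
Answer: 360711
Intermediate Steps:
l(F, g) = 9/11
S(h, U) = 5*h
437852 + ((-137451 + S(d(6), l(-5, -13))) + 60280) = 437852 + ((-137451 + 5*6) + 60280) = 437852 + ((-137451 + 30) + 60280) = 437852 + (-137421 + 60280) = 437852 - 77141 = 360711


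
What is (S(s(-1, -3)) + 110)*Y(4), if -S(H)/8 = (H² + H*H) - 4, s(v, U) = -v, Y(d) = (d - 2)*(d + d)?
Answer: 2016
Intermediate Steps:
Y(d) = 2*d*(-2 + d) (Y(d) = (-2 + d)*(2*d) = 2*d*(-2 + d))
S(H) = 32 - 16*H² (S(H) = -8*((H² + H*H) - 4) = -8*((H² + H²) - 4) = -8*(2*H² - 4) = -8*(-4 + 2*H²) = 32 - 16*H²)
(S(s(-1, -3)) + 110)*Y(4) = ((32 - 16*(-1*(-1))²) + 110)*(2*4*(-2 + 4)) = ((32 - 16*1²) + 110)*(2*4*2) = ((32 - 16*1) + 110)*16 = ((32 - 16) + 110)*16 = (16 + 110)*16 = 126*16 = 2016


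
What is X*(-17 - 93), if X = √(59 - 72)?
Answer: -110*I*√13 ≈ -396.61*I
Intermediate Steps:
X = I*√13 (X = √(-13) = I*√13 ≈ 3.6056*I)
X*(-17 - 93) = (I*√13)*(-17 - 93) = (I*√13)*(-110) = -110*I*√13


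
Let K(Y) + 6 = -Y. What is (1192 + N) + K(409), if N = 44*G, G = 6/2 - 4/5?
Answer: 4369/5 ≈ 873.80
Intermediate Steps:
K(Y) = -6 - Y
G = 11/5 (G = 6*(1/2) - 4*1/5 = 3 - 4/5 = 11/5 ≈ 2.2000)
N = 484/5 (N = 44*(11/5) = 484/5 ≈ 96.800)
(1192 + N) + K(409) = (1192 + 484/5) + (-6 - 1*409) = 6444/5 + (-6 - 409) = 6444/5 - 415 = 4369/5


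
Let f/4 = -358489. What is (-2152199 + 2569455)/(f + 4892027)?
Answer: 417256/3458071 ≈ 0.12066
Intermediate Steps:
f = -1433956 (f = 4*(-358489) = -1433956)
(-2152199 + 2569455)/(f + 4892027) = (-2152199 + 2569455)/(-1433956 + 4892027) = 417256/3458071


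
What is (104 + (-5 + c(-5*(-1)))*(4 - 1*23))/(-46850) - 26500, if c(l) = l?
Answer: -620762552/23425 ≈ -26500.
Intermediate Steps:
(104 + (-5 + c(-5*(-1)))*(4 - 1*23))/(-46850) - 26500 = (104 + (-5 - 5*(-1))*(4 - 1*23))/(-46850) - 26500 = (104 + (-5 + 5)*(4 - 23))*(-1/46850) - 26500 = (104 + 0*(-19))*(-1/46850) - 26500 = (104 + 0)*(-1/46850) - 26500 = 104*(-1/46850) - 26500 = -52/23425 - 26500 = -620762552/23425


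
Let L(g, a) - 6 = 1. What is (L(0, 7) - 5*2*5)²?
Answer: 1849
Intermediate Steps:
L(g, a) = 7 (L(g, a) = 6 + 1 = 7)
(L(0, 7) - 5*2*5)² = (7 - 5*2*5)² = (7 - 10*5)² = (7 - 50)² = (-43)² = 1849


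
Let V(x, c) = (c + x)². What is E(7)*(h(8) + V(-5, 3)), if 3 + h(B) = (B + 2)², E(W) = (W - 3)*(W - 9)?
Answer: -808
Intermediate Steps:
E(W) = (-9 + W)*(-3 + W) (E(W) = (-3 + W)*(-9 + W) = (-9 + W)*(-3 + W))
h(B) = -3 + (2 + B)² (h(B) = -3 + (B + 2)² = -3 + (2 + B)²)
E(7)*(h(8) + V(-5, 3)) = (27 + 7² - 12*7)*((-3 + (2 + 8)²) + (3 - 5)²) = (27 + 49 - 84)*((-3 + 10²) + (-2)²) = -8*((-3 + 100) + 4) = -8*(97 + 4) = -8*101 = -808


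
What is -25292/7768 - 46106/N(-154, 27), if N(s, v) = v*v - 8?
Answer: -94096735/1400182 ≈ -67.203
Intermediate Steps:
N(s, v) = -8 + v² (N(s, v) = v² - 8 = -8 + v²)
-25292/7768 - 46106/N(-154, 27) = -25292/7768 - 46106/(-8 + 27²) = -25292*1/7768 - 46106/(-8 + 729) = -6323/1942 - 46106/721 = -94096735/1400182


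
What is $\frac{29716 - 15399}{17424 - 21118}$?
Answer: $- \frac{14317}{3694} \approx -3.8757$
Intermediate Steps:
$\frac{29716 - 15399}{17424 - 21118} = \frac{14317}{-3694} = 14317 \left(- \frac{1}{3694}\right) = - \frac{14317}{3694}$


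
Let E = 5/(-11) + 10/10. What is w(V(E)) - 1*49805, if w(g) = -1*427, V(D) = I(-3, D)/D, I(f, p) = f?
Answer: -50232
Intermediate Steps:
E = 6/11 (E = 5*(-1/11) + 10*(⅒) = -5/11 + 1 = 6/11 ≈ 0.54545)
V(D) = -3/D
w(g) = -427
w(V(E)) - 1*49805 = -427 - 1*49805 = -427 - 49805 = -50232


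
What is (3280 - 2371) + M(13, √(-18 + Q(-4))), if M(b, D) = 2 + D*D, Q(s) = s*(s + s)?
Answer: 925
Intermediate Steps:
Q(s) = 2*s² (Q(s) = s*(2*s) = 2*s²)
M(b, D) = 2 + D²
(3280 - 2371) + M(13, √(-18 + Q(-4))) = (3280 - 2371) + (2 + (√(-18 + 2*(-4)²))²) = 909 + (2 + (√(-18 + 2*16))²) = 909 + (2 + (√(-18 + 32))²) = 909 + (2 + (√14)²) = 909 + (2 + 14) = 909 + 16 = 925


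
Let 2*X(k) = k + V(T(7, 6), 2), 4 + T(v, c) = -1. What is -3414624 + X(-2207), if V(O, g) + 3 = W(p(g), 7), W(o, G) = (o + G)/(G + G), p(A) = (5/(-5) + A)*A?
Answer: -95640403/28 ≈ -3.4157e+6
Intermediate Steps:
T(v, c) = -5 (T(v, c) = -4 - 1 = -5)
p(A) = A*(-1 + A) (p(A) = (5*(-⅕) + A)*A = (-1 + A)*A = A*(-1 + A))
W(o, G) = (G + o)/(2*G) (W(o, G) = (G + o)/((2*G)) = (G + o)*(1/(2*G)) = (G + o)/(2*G))
V(O, g) = -5/2 + g*(-1 + g)/14 (V(O, g) = -3 + (½)*(7 + g*(-1 + g))/7 = -3 + (½)*(⅐)*(7 + g*(-1 + g)) = -3 + (½ + g*(-1 + g)/14) = -5/2 + g*(-1 + g)/14)
X(k) = -33/28 + k/2 (X(k) = (k + (-5/2 + (1/14)*2*(-1 + 2)))/2 = (k + (-5/2 + (1/14)*2*1))/2 = (k + (-5/2 + ⅐))/2 = (k - 33/14)/2 = (-33/14 + k)/2 = -33/28 + k/2)
-3414624 + X(-2207) = -3414624 + (-33/28 + (½)*(-2207)) = -3414624 + (-33/28 - 2207/2) = -3414624 - 30931/28 = -95640403/28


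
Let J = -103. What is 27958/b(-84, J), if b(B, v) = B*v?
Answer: 1997/618 ≈ 3.2314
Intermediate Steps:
27958/b(-84, J) = 27958/((-84*(-103))) = 27958/8652 = 27958*(1/8652) = 1997/618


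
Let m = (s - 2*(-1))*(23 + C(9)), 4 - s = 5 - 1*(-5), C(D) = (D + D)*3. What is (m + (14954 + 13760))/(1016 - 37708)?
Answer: -14203/18346 ≈ -0.77417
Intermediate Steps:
C(D) = 6*D (C(D) = (2*D)*3 = 6*D)
s = -6 (s = 4 - (5 - 1*(-5)) = 4 - (5 + 5) = 4 - 1*10 = 4 - 10 = -6)
m = -308 (m = (-6 - 2*(-1))*(23 + 6*9) = (-6 + 2)*(23 + 54) = -4*77 = -308)
(m + (14954 + 13760))/(1016 - 37708) = (-308 + (14954 + 13760))/(1016 - 37708) = (-308 + 28714)/(-36692) = 28406*(-1/36692) = -14203/18346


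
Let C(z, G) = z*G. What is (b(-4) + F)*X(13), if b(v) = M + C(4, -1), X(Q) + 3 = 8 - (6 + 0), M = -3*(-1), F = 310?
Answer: -309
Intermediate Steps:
C(z, G) = G*z
M = 3
X(Q) = -1 (X(Q) = -3 + (8 - (6 + 0)) = -3 + (8 - 1*6) = -3 + (8 - 6) = -3 + 2 = -1)
b(v) = -1 (b(v) = 3 - 1*4 = 3 - 4 = -1)
(b(-4) + F)*X(13) = (-1 + 310)*(-1) = 309*(-1) = -309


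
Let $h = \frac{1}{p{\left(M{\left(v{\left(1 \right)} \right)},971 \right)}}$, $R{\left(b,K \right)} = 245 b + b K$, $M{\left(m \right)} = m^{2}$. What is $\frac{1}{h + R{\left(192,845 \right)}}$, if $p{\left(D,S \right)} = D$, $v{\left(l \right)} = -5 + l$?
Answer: $\frac{16}{3348481} \approx 4.7783 \cdot 10^{-6}$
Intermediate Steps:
$R{\left(b,K \right)} = 245 b + K b$
$h = \frac{1}{16}$ ($h = \frac{1}{\left(-5 + 1\right)^{2}} = \frac{1}{\left(-4\right)^{2}} = \frac{1}{16} \approx 0.0625$)
$\frac{1}{h + R{\left(192,845 \right)}} = \frac{1}{\frac{1}{16} + 192 \left(245 + 845\right)} = \frac{1}{\frac{1}{16} + 192 \cdot 1090} = \frac{1}{\frac{1}{16} + 209280} = \frac{1}{\frac{3348481}{16}} = \frac{16}{3348481}$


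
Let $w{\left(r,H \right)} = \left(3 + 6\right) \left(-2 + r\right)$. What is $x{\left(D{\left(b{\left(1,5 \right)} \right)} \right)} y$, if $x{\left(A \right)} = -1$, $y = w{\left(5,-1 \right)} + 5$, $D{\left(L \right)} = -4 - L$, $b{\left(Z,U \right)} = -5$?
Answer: $-32$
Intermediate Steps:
$w{\left(r,H \right)} = -18 + 9 r$ ($w{\left(r,H \right)} = 9 \left(-2 + r\right) = -18 + 9 r$)
$y = 32$ ($y = \left(-18 + 9 \cdot 5\right) + 5 = \left(-18 + 45\right) + 5 = 27 + 5 = 32$)
$x{\left(D{\left(b{\left(1,5 \right)} \right)} \right)} y = \left(-1\right) 32 = -32$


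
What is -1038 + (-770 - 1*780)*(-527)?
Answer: 815812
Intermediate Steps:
-1038 + (-770 - 1*780)*(-527) = -1038 + (-770 - 780)*(-527) = -1038 - 1550*(-527) = -1038 + 816850 = 815812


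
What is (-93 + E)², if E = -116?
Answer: 43681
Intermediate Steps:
(-93 + E)² = (-93 - 116)² = (-209)² = 43681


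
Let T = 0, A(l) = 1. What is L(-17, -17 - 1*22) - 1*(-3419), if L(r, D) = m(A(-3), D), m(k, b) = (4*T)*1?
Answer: 3419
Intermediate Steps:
m(k, b) = 0 (m(k, b) = (4*0)*1 = 0*1 = 0)
L(r, D) = 0
L(-17, -17 - 1*22) - 1*(-3419) = 0 - 1*(-3419) = 0 + 3419 = 3419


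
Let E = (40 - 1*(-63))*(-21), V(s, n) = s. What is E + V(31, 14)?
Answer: -2132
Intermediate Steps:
E = -2163 (E = (40 + 63)*(-21) = 103*(-21) = -2163)
E + V(31, 14) = -2163 + 31 = -2132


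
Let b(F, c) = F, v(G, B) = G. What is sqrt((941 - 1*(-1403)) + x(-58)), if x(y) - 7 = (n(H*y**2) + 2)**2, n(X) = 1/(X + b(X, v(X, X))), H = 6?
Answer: sqrt(3837650284993)/40368 ≈ 48.528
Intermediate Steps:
n(X) = 1/(2*X) (n(X) = 1/(X + X) = 1/(2*X))
x(y) = 7 + (2 + 1/(12*y**2))**2 (x(y) = 7 + (1/(2*((6*y**2))) + 2)**2 = 7 + ((1/(6*y**2))/2 + 2)**2 = 7 + (1/(12*y**2) + 2)**2 = 7 + (2 + 1/(12*y**2))**2)
sqrt((941 - 1*(-1403)) + x(-58)) = sqrt((941 - 1*(-1403)) + (11 + (1/3)/(-58)**2 + (1/144)/(-58)**4)) = sqrt((941 + 1403) + (11 + (1/3)*(1/3364) + (1/144)*(1/11316496))) = sqrt(2344 + (11 + 1/10092 + 1/1629575424)) = sqrt(2344 + 17925491137/1629575424) = sqrt(3837650284993/1629575424) = sqrt(3837650284993)/40368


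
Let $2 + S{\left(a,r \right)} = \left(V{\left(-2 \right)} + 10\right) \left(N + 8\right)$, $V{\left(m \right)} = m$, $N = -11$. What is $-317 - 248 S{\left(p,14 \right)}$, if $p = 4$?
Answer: $6131$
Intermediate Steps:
$S{\left(a,r \right)} = -26$ ($S{\left(a,r \right)} = -2 + \left(-2 + 10\right) \left(-11 + 8\right) = -2 + 8 \left(-3\right) = -2 - 24 = -26$)
$-317 - 248 S{\left(p,14 \right)} = -317 - -6448 = -317 + 6448 = 6131$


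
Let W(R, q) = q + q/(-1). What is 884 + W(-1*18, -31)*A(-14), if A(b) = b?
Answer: 884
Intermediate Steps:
W(R, q) = 0 (W(R, q) = q - q = 0)
884 + W(-1*18, -31)*A(-14) = 884 + 0*(-14) = 884 + 0 = 884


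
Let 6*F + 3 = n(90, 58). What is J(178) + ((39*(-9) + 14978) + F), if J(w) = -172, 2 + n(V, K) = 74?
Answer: 28933/2 ≈ 14467.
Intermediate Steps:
n(V, K) = 72 (n(V, K) = -2 + 74 = 72)
F = 23/2 (F = -½ + (⅙)*72 = -½ + 12 = 23/2 ≈ 11.500)
J(178) + ((39*(-9) + 14978) + F) = -172 + ((39*(-9) + 14978) + 23/2) = -172 + ((-351 + 14978) + 23/2) = -172 + (14627 + 23/2) = -172 + 29277/2 = 28933/2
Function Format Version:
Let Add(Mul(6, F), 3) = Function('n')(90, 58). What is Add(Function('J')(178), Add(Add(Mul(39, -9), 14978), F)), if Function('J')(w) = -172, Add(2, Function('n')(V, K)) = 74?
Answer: Rational(28933, 2) ≈ 14467.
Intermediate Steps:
Function('n')(V, K) = 72 (Function('n')(V, K) = Add(-2, 74) = 72)
F = Rational(23, 2) (F = Add(Rational(-1, 2), Mul(Rational(1, 6), 72)) = Add(Rational(-1, 2), 12) = Rational(23, 2) ≈ 11.500)
Add(Function('J')(178), Add(Add(Mul(39, -9), 14978), F)) = Add(-172, Add(Add(Mul(39, -9), 14978), Rational(23, 2))) = Add(-172, Add(Add(-351, 14978), Rational(23, 2))) = Add(-172, Add(14627, Rational(23, 2))) = Add(-172, Rational(29277, 2)) = Rational(28933, 2)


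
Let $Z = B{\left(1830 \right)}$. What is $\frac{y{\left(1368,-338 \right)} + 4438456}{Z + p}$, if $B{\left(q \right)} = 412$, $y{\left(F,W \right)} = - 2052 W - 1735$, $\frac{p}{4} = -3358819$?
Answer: $- \frac{1710099}{4478288} \approx -0.38186$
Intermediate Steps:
$p = -13435276$ ($p = 4 \left(-3358819\right) = -13435276$)
$y{\left(F,W \right)} = -1735 - 2052 W$
$Z = 412$
$\frac{y{\left(1368,-338 \right)} + 4438456}{Z + p} = \frac{\left(-1735 - -693576\right) + 4438456}{412 - 13435276} = \frac{\left(-1735 + 693576\right) + 4438456}{-13434864} = \left(691841 + 4438456\right) \left(- \frac{1}{13434864}\right) = 5130297 \left(- \frac{1}{13434864}\right) = - \frac{1710099}{4478288}$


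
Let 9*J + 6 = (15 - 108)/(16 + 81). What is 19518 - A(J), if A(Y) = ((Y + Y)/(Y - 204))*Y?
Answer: 4178395172/214079 ≈ 19518.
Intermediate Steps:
J = -75/97 (J = -2/3 + ((15 - 108)/(16 + 81))/9 = -2/3 + (-93/97)/9 = -2/3 + (-93*1/97)/9 = -2/3 + (1/9)*(-93/97) = -2/3 - 31/291 = -75/97 ≈ -0.77320)
A(Y) = 2*Y**2/(-204 + Y) (A(Y) = ((2*Y)/(-204 + Y))*Y = (2*Y/(-204 + Y))*Y = 2*Y**2/(-204 + Y))
19518 - A(J) = 19518 - 2*(-75/97)**2/(-204 - 75/97) = 19518 - 2*5625/(9409*(-19863/97)) = 19518 - 2*5625*(-97)/(9409*19863) = 19518 - 1*(-1250/214079) = 19518 + 1250/214079 = 4178395172/214079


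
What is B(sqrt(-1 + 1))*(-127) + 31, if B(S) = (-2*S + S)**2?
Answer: 31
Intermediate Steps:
B(S) = S**2 (B(S) = (-S)**2 = S**2)
B(sqrt(-1 + 1))*(-127) + 31 = (sqrt(-1 + 1))**2*(-127) + 31 = (sqrt(0))**2*(-127) + 31 = 0**2*(-127) + 31 = 0*(-127) + 31 = 0 + 31 = 31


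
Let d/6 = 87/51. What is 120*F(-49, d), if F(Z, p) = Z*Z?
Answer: 288120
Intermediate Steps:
d = 174/17 (d = 6*(87/51) = 6*(87*(1/51)) = 6*(29/17) = 174/17 ≈ 10.235)
F(Z, p) = Z²
120*F(-49, d) = 120*(-49)² = 120*2401 = 288120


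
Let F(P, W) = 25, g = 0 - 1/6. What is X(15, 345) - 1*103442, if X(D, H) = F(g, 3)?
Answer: -103417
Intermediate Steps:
g = -1/6 (g = 0 - 1*1/6 = 0 - 1/6 = -1/6 ≈ -0.16667)
X(D, H) = 25
X(15, 345) - 1*103442 = 25 - 1*103442 = 25 - 103442 = -103417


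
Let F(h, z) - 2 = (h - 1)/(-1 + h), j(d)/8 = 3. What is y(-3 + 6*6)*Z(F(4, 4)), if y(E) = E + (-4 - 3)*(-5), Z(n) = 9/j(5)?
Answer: 51/2 ≈ 25.500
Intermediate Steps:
j(d) = 24 (j(d) = 8*3 = 24)
F(h, z) = 3 (F(h, z) = 2 + (h - 1)/(-1 + h) = 2 + (-1 + h)/(-1 + h) = 2 + 1 = 3)
Z(n) = 3/8 (Z(n) = 9/24 = 9*(1/24) = 3/8)
y(E) = 35 + E (y(E) = E - 7*(-5) = E + 35 = 35 + E)
y(-3 + 6*6)*Z(F(4, 4)) = (35 + (-3 + 6*6))*(3/8) = (35 + (-3 + 36))*(3/8) = (35 + 33)*(3/8) = 68*(3/8) = 51/2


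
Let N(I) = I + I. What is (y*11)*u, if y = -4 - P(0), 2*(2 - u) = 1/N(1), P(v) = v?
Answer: -77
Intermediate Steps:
N(I) = 2*I
u = 7/4 (u = 2 - 1/(2*(2*1)) = 2 - ½/2 = 2 - ½*½ = 2 - ¼ = 7/4 ≈ 1.7500)
y = -4 (y = -4 - 1*0 = -4 + 0 = -4)
(y*11)*u = -4*11*(7/4) = -44*7/4 = -77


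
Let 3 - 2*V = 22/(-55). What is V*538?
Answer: 4573/5 ≈ 914.60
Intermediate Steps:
V = 17/10 (V = 3/2 - 11/(-55) = 3/2 - 11*(-1)/55 = 3/2 - 1/2*(-2/5) = 3/2 + 1/5 = 17/10 ≈ 1.7000)
V*538 = (17/10)*538 = 4573/5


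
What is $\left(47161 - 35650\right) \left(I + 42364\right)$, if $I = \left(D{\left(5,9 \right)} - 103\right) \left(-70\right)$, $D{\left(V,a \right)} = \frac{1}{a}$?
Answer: $570556784$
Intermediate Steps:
$I = \frac{64820}{9}$ ($I = \left(\frac{1}{9} - 103\right) \left(-70\right) = \left(- \frac{926}{9}\right) \left(-70\right) = \frac{64820}{9} \approx 7202.2$)
$\left(47161 - 35650\right) \left(I + 42364\right) = \left(47161 - 35650\right) \left(\frac{64820}{9} + 42364\right) = 11511 \cdot \frac{446096}{9} = 570556784$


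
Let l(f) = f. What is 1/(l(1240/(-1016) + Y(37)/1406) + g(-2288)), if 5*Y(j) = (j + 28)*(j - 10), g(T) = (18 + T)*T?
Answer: 178562/927407999767 ≈ 1.9254e-7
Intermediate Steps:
g(T) = T*(18 + T)
Y(j) = (-10 + j)*(28 + j)/5 (Y(j) = ((j + 28)*(j - 10))/5 = ((28 + j)*(-10 + j))/5 = ((-10 + j)*(28 + j))/5 = (-10 + j)*(28 + j)/5)
1/(l(1240/(-1016) + Y(37)/1406) + g(-2288)) = 1/((1240/(-1016) + (-56 + (1/5)*37**2 + (18/5)*37)/1406) - 2288*(18 - 2288)) = 1/((1240*(-1/1016) + (-56 + (1/5)*1369 + 666/5)*(1/1406)) - 2288*(-2270)) = 1/((-155/127 + (-56 + 1369/5 + 666/5)*(1/1406)) + 5193760) = 1/((-155/127 + 351*(1/1406)) + 5193760) = 1/((-155/127 + 351/1406) + 5193760) = 1/(-173353/178562 + 5193760) = 1/(927407999767/178562) = 178562/927407999767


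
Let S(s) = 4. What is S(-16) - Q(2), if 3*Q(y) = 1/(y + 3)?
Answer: 59/15 ≈ 3.9333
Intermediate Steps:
Q(y) = 1/(3*(3 + y)) (Q(y) = 1/(3*(y + 3)) = 1/(3*(3 + y)))
S(-16) - Q(2) = 4 - 1/(3*(3 + 2)) = 4 - 1/(3*5) = 4 - 1*1/15 = 4 - 1/15 = 59/15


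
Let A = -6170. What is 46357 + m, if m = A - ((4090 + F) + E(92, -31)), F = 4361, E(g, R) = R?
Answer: 31767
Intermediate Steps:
m = -14590 (m = -6170 - ((4090 + 4361) - 31) = -6170 - (8451 - 31) = -6170 - 1*8420 = -6170 - 8420 = -14590)
46357 + m = 46357 - 14590 = 31767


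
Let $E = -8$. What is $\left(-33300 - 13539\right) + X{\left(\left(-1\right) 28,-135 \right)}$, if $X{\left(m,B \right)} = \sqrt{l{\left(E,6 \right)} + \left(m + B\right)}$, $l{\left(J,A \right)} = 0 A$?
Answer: $-46839 + i \sqrt{163} \approx -46839.0 + 12.767 i$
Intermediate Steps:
$l{\left(J,A \right)} = 0$
$X{\left(m,B \right)} = \sqrt{B + m}$ ($X{\left(m,B \right)} = \sqrt{0 + \left(m + B\right)} = \sqrt{0 + \left(B + m\right)} = \sqrt{B + m}$)
$\left(-33300 - 13539\right) + X{\left(\left(-1\right) 28,-135 \right)} = \left(-33300 - 13539\right) + \sqrt{-135 - 28} = -46839 + \sqrt{-135 - 28} = -46839 + \sqrt{-163} = -46839 + i \sqrt{163}$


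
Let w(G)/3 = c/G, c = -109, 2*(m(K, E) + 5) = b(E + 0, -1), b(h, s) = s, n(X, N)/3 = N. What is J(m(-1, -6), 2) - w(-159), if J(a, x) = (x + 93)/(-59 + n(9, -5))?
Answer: -13101/3922 ≈ -3.3404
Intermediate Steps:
n(X, N) = 3*N
m(K, E) = -11/2 (m(K, E) = -5 + (1/2)*(-1) = -5 - 1/2 = -11/2)
w(G) = -327/G (w(G) = 3*(-109/G) = -327/G)
J(a, x) = -93/74 - x/74 (J(a, x) = (x + 93)/(-59 + 3*(-5)) = (93 + x)/(-59 - 15) = (93 + x)/(-74) = (93 + x)*(-1/74) = -93/74 - x/74)
J(m(-1, -6), 2) - w(-159) = (-93/74 - 1/74*2) - (-327)/(-159) = (-93/74 - 1/37) - (-327)*(-1)/159 = -95/74 - 1*109/53 = -95/74 - 109/53 = -13101/3922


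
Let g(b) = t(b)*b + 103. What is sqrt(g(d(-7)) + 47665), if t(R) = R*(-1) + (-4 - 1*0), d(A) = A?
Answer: sqrt(47747) ≈ 218.51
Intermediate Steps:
t(R) = -4 - R (t(R) = -R + (-4 + 0) = -R - 4 = -4 - R)
g(b) = 103 + b*(-4 - b) (g(b) = (-4 - b)*b + 103 = b*(-4 - b) + 103 = 103 + b*(-4 - b))
sqrt(g(d(-7)) + 47665) = sqrt((103 - 1*(-7)*(4 - 7)) + 47665) = sqrt((103 - 1*(-7)*(-3)) + 47665) = sqrt((103 - 21) + 47665) = sqrt(82 + 47665) = sqrt(47747)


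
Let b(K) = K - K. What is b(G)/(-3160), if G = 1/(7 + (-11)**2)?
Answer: 0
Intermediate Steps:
G = 1/128 (G = 1/(7 + 121) = 1/128 ≈ 0.0078125)
b(K) = 0
b(G)/(-3160) = 0/(-3160) = 0*(-1/3160) = 0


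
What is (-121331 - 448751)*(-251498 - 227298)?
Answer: 272952981272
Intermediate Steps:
(-121331 - 448751)*(-251498 - 227298) = -570082*(-478796) = 272952981272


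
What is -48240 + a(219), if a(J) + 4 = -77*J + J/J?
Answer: -65106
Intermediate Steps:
a(J) = -3 - 77*J (a(J) = -4 + (-77*J + J/J) = -4 + (-77*J + 1) = -4 + (1 - 77*J) = -3 - 77*J)
-48240 + a(219) = -48240 + (-3 - 77*219) = -48240 + (-3 - 16863) = -48240 - 16866 = -65106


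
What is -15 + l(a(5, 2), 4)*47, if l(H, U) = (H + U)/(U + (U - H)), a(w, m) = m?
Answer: 32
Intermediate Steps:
l(H, U) = (H + U)/(-H + 2*U)
-15 + l(a(5, 2), 4)*47 = -15 + ((-1*2 - 1*4)/(2 - 2*4))*47 = -15 + ((-2 - 4)/(2 - 8))*47 = -15 + (-6/(-6))*47 = -15 - ⅙*(-6)*47 = -15 + 1*47 = -15 + 47 = 32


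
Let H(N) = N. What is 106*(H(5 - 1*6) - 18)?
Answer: -2014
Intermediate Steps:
106*(H(5 - 1*6) - 18) = 106*((5 - 1*6) - 18) = 106*((5 - 6) - 18) = 106*(-1 - 18) = 106*(-19) = -2014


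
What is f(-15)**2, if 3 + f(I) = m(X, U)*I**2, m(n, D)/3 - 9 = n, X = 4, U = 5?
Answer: 76947984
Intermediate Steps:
m(n, D) = 27 + 3*n
f(I) = -3 + 39*I**2 (f(I) = -3 + (27 + 3*4)*I**2 = -3 + (27 + 12)*I**2 = -3 + 39*I**2)
f(-15)**2 = (-3 + 39*(-15)**2)**2 = (-3 + 39*225)**2 = (-3 + 8775)**2 = 8772**2 = 76947984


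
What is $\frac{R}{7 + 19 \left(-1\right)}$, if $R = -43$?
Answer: $\frac{43}{12} \approx 3.5833$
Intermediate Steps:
$\frac{R}{7 + 19 \left(-1\right)} = - \frac{43}{7 + 19 \left(-1\right)} = - \frac{43}{7 - 19} = - \frac{43}{-12} = \left(-43\right) \left(- \frac{1}{12}\right) = \frac{43}{12}$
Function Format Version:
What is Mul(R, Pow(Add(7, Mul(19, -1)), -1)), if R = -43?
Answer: Rational(43, 12) ≈ 3.5833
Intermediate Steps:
Mul(R, Pow(Add(7, Mul(19, -1)), -1)) = Mul(-43, Pow(Add(7, Mul(19, -1)), -1)) = Mul(-43, Pow(Add(7, -19), -1)) = Mul(-43, Pow(-12, -1)) = Mul(-43, Rational(-1, 12)) = Rational(43, 12)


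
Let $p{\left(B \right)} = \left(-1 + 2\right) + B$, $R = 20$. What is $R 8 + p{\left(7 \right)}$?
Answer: $168$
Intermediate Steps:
$p{\left(B \right)} = 1 + B$
$R 8 + p{\left(7 \right)} = 20 \cdot 8 + \left(1 + 7\right) = 160 + 8 = 168$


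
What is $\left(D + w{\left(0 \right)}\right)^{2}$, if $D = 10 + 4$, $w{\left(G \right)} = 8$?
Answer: $484$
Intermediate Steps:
$D = 14$
$\left(D + w{\left(0 \right)}\right)^{2} = \left(14 + 8\right)^{2} = 22^{2} = 484$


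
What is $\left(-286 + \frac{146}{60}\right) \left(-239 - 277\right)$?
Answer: $\frac{731602}{5} \approx 1.4632 \cdot 10^{5}$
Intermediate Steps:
$\left(-286 + \frac{146}{60}\right) \left(-239 - 277\right) = \left(-286 + 146 \cdot \frac{1}{60}\right) \left(-516\right) = \left(-286 + \frac{73}{30}\right) \left(-516\right) = \left(- \frac{8507}{30}\right) \left(-516\right) = \frac{731602}{5}$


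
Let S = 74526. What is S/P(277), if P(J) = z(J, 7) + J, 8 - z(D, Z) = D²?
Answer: -37263/38222 ≈ -0.97491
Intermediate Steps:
z(D, Z) = 8 - D²
P(J) = 8 + J - J² (P(J) = (8 - J²) + J = 8 + J - J²)
S/P(277) = 74526/(8 + 277 - 1*277²) = 74526/(8 + 277 - 1*76729) = 74526/(8 + 277 - 76729) = 74526/(-76444) = 74526*(-1/76444) = -37263/38222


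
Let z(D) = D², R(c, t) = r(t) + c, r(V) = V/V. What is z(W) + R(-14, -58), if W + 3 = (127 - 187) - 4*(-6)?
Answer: 1508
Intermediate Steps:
r(V) = 1
R(c, t) = 1 + c
W = -39 (W = -3 + ((127 - 187) - 4*(-6)) = -3 + (-60 + 24) = -3 - 36 = -39)
z(W) + R(-14, -58) = (-39)² + (1 - 14) = 1521 - 13 = 1508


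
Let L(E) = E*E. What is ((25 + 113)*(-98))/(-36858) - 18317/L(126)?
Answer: -76736827/97526268 ≈ -0.78683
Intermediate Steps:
L(E) = E**2
((25 + 113)*(-98))/(-36858) - 18317/L(126) = ((25 + 113)*(-98))/(-36858) - 18317/(126**2) = (138*(-98))*(-1/36858) - 18317/15876 = -13524*(-1/36858) - 18317*1/15876 = 2254/6143 - 18317/15876 = -76736827/97526268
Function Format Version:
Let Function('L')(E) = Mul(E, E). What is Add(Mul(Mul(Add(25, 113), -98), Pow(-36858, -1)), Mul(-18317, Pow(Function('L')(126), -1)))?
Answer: Rational(-76736827, 97526268) ≈ -0.78683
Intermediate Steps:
Function('L')(E) = Pow(E, 2)
Add(Mul(Mul(Add(25, 113), -98), Pow(-36858, -1)), Mul(-18317, Pow(Function('L')(126), -1))) = Add(Mul(Mul(Add(25, 113), -98), Pow(-36858, -1)), Mul(-18317, Pow(Pow(126, 2), -1))) = Add(Mul(Mul(138, -98), Rational(-1, 36858)), Mul(-18317, Pow(15876, -1))) = Add(Mul(-13524, Rational(-1, 36858)), Mul(-18317, Rational(1, 15876))) = Add(Rational(2254, 6143), Rational(-18317, 15876)) = Rational(-76736827, 97526268)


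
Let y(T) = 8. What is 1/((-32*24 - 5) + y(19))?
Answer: -1/765 ≈ -0.0013072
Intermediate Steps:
1/((-32*24 - 5) + y(19)) = 1/((-32*24 - 5) + 8) = 1/((-768 - 5) + 8) = 1/(-773 + 8) = 1/(-765) = -1/765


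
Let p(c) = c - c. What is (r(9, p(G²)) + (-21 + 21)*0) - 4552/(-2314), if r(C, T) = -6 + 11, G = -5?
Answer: 8061/1157 ≈ 6.9672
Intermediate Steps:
p(c) = 0
r(C, T) = 5
(r(9, p(G²)) + (-21 + 21)*0) - 4552/(-2314) = (5 + (-21 + 21)*0) - 4552/(-2314) = (5 + 0*0) - 4552*(-1)/2314 = (5 + 0) - 1*(-2276/1157) = 5 + 2276/1157 = 8061/1157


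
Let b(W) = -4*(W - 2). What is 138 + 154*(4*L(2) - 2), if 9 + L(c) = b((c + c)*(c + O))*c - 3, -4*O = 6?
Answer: -7562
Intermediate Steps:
O = -3/2 (O = -1/4*6 = -3/2 ≈ -1.5000)
b(W) = 8 - 4*W (b(W) = -4*(-2 + W) = 8 - 4*W)
L(c) = -12 + c*(8 - 8*c*(-3/2 + c)) (L(c) = -9 + ((8 - 4*(c + c)*(c - 3/2))*c - 3) = -9 + ((8 - 4*2*c*(-3/2 + c))*c - 3) = -9 + ((8 - 8*c*(-3/2 + c))*c - 3) = -9 + (c*(8 - 8*c*(-3/2 + c)) - 3) = -9 + (-3 + c*(8 - 8*c*(-3/2 + c))) = -12 + c*(8 - 8*c*(-3/2 + c)))
138 + 154*(4*L(2) - 2) = 138 + 154*(4*(-12 - 4*2*(-2 + 2*(-3 + 2*2))) - 2) = 138 + 154*(4*(-12 - 4*2*(-2 + 2*(-3 + 4))) - 2) = 138 + 154*(4*(-12 - 4*2*(-2 + 2*1)) - 2) = 138 + 154*(4*(-12 - 4*2*(-2 + 2)) - 2) = 138 + 154*(4*(-12 - 4*2*0) - 2) = 138 + 154*(4*(-12 + 0) - 2) = 138 + 154*(4*(-12) - 2) = 138 + 154*(-48 - 2) = 138 + 154*(-50) = 138 - 7700 = -7562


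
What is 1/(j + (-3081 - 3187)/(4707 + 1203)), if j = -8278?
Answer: -2955/24464624 ≈ -0.00012079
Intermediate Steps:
1/(j + (-3081 - 3187)/(4707 + 1203)) = 1/(-8278 + (-3081 - 3187)/(4707 + 1203)) = 1/(-8278 - 6268/5910) = 1/(-8278 - 6268*1/5910) = 1/(-8278 - 3134/2955) = 1/(-24464624/2955) = -2955/24464624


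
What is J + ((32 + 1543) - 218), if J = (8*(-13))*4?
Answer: 941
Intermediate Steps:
J = -416 (J = -104*4 = -416)
J + ((32 + 1543) - 218) = -416 + ((32 + 1543) - 218) = -416 + (1575 - 218) = -416 + 1357 = 941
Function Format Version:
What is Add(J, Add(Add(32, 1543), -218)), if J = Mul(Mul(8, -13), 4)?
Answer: 941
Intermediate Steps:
J = -416 (J = Mul(-104, 4) = -416)
Add(J, Add(Add(32, 1543), -218)) = Add(-416, Add(Add(32, 1543), -218)) = Add(-416, Add(1575, -218)) = Add(-416, 1357) = 941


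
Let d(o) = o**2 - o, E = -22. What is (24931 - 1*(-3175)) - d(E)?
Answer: 27600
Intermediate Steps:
(24931 - 1*(-3175)) - d(E) = (24931 - 1*(-3175)) - (-22)*(-1 - 22) = (24931 + 3175) - (-22)*(-23) = 28106 - 1*506 = 28106 - 506 = 27600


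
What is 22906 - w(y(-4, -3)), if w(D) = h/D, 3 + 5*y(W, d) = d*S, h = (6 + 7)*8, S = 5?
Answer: 206414/9 ≈ 22935.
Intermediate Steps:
h = 104 (h = 13*8 = 104)
y(W, d) = -⅗ + d (y(W, d) = -⅗ + (d*5)/5 = -⅗ + (5*d)/5 = -⅗ + d)
w(D) = 104/D
22906 - w(y(-4, -3)) = 22906 - 104/(-⅗ - 3) = 22906 - 104/(-18/5) = 22906 - 104*(-5)/18 = 22906 - 1*(-260/9) = 22906 + 260/9 = 206414/9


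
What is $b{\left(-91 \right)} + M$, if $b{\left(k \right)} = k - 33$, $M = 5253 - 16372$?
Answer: $-11243$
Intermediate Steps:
$M = -11119$
$b{\left(k \right)} = -33 + k$
$b{\left(-91 \right)} + M = \left(-33 - 91\right) - 11119 = -124 - 11119 = -11243$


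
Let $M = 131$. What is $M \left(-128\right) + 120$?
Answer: $-16648$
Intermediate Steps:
$M \left(-128\right) + 120 = 131 \left(-128\right) + 120 = -16768 + 120 = -16648$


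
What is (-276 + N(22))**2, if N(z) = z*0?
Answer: 76176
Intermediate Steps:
N(z) = 0
(-276 + N(22))**2 = (-276 + 0)**2 = (-276)**2 = 76176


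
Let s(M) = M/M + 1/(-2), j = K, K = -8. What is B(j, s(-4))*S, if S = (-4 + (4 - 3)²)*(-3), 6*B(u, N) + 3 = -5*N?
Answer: -33/4 ≈ -8.2500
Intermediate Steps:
j = -8
s(M) = ½ (s(M) = 1 + 1*(-½) = 1 - ½ = ½)
B(u, N) = -½ - 5*N/6 (B(u, N) = -½ + (-5*N)/6 = -½ - 5*N/6)
S = 9 (S = (-4 + 1²)*(-3) = (-4 + 1)*(-3) = -3*(-3) = 9)
B(j, s(-4))*S = (-½ - ⅚*½)*9 = (-½ - 5/12)*9 = -11/12*9 = -33/4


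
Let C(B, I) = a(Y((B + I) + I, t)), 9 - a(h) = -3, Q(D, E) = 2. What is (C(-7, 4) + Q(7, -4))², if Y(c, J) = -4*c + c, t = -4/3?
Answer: 196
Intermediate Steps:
t = -4/3 (t = -4*⅓ = -4/3 ≈ -1.3333)
Y(c, J) = -3*c
a(h) = 12 (a(h) = 9 - 1*(-3) = 9 + 3 = 12)
C(B, I) = 12
(C(-7, 4) + Q(7, -4))² = (12 + 2)² = 14² = 196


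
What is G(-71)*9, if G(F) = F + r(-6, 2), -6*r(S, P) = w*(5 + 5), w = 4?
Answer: -699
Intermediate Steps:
r(S, P) = -20/3 (r(S, P) = -2*(5 + 5)/3 = -2*10/3 = -⅙*40 = -20/3)
G(F) = -20/3 + F (G(F) = F - 20/3 = -20/3 + F)
G(-71)*9 = (-20/3 - 71)*9 = -233/3*9 = -699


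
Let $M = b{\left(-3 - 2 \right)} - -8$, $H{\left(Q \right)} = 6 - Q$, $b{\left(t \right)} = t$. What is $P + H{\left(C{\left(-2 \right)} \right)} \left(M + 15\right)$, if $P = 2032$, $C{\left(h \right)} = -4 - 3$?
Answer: $2266$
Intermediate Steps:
$C{\left(h \right)} = -7$
$M = 3$ ($M = \left(-3 - 2\right) - -8 = \left(-3 - 2\right) + 8 = -5 + 8 = 3$)
$P + H{\left(C{\left(-2 \right)} \right)} \left(M + 15\right) = 2032 + \left(6 - -7\right) \left(3 + 15\right) = 2032 + \left(6 + 7\right) 18 = 2032 + 13 \cdot 18 = 2032 + 234 = 2266$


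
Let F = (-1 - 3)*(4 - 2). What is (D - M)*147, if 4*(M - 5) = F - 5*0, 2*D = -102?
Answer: -7938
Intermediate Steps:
D = -51 (D = (1/2)*(-102) = -51)
F = -8 (F = -4*2 = -8)
M = 3 (M = 5 + (-8 - 5*0)/4 = 5 + (-8 + 0)/4 = 5 + (1/4)*(-8) = 5 - 2 = 3)
(D - M)*147 = (-51 - 1*3)*147 = (-51 - 3)*147 = -54*147 = -7938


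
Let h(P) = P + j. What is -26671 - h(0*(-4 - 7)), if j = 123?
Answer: -26794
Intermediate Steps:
h(P) = 123 + P (h(P) = P + 123 = 123 + P)
-26671 - h(0*(-4 - 7)) = -26671 - (123 + 0*(-4 - 7)) = -26671 - (123 + 0*(-11)) = -26671 - (123 + 0) = -26671 - 1*123 = -26671 - 123 = -26794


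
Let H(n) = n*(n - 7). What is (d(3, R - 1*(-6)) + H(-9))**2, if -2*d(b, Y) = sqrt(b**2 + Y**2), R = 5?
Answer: (-288 + sqrt(130))**2/4 ≈ 19127.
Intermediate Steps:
d(b, Y) = -sqrt(Y**2 + b**2)/2 (d(b, Y) = -sqrt(b**2 + Y**2)/2 = -sqrt(Y**2 + b**2)/2)
H(n) = n*(-7 + n)
(d(3, R - 1*(-6)) + H(-9))**2 = (-sqrt((5 - 1*(-6))**2 + 3**2)/2 - 9*(-7 - 9))**2 = (-sqrt((5 + 6)**2 + 9)/2 - 9*(-16))**2 = (-sqrt(11**2 + 9)/2 + 144)**2 = (-sqrt(121 + 9)/2 + 144)**2 = (-sqrt(130)/2 + 144)**2 = (144 - sqrt(130)/2)**2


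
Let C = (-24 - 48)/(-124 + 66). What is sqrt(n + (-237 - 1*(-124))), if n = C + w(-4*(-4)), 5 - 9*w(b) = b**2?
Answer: 4*I*sqrt(66062)/87 ≈ 11.817*I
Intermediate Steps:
w(b) = 5/9 - b**2/9
C = 36/29 (C = -72/(-58) = -72*(-1/58) = 36/29 ≈ 1.2414)
n = -6955/261 (n = 36/29 + (5/9 - (-4*(-4))**2/9) = 36/29 + (5/9 - 1/9*16**2) = 36/29 + (5/9 - 1/9*256) = 36/29 + (5/9 - 256/9) = 36/29 - 251/9 = -6955/261 ≈ -26.648)
sqrt(n + (-237 - 1*(-124))) = sqrt(-6955/261 + (-237 - 1*(-124))) = sqrt(-6955/261 + (-237 + 124)) = sqrt(-6955/261 - 113) = sqrt(-36448/261) = 4*I*sqrt(66062)/87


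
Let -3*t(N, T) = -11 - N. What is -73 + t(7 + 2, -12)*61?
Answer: 1001/3 ≈ 333.67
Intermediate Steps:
t(N, T) = 11/3 + N/3 (t(N, T) = -(-11 - N)/3 = 11/3 + N/3)
-73 + t(7 + 2, -12)*61 = -73 + (11/3 + (7 + 2)/3)*61 = -73 + (11/3 + (1/3)*9)*61 = -73 + (11/3 + 3)*61 = -73 + (20/3)*61 = -73 + 1220/3 = 1001/3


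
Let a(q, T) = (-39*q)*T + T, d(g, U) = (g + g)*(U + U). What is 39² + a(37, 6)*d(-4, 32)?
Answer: 4431345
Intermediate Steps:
d(g, U) = 4*U*g (d(g, U) = (2*g)*(2*U) = 4*U*g)
a(q, T) = T - 39*T*q (a(q, T) = -39*T*q + T = T - 39*T*q)
39² + a(37, 6)*d(-4, 32) = 39² + (6*(1 - 39*37))*(4*32*(-4)) = 1521 + (6*(1 - 1443))*(-512) = 1521 + (6*(-1442))*(-512) = 1521 - 8652*(-512) = 1521 + 4429824 = 4431345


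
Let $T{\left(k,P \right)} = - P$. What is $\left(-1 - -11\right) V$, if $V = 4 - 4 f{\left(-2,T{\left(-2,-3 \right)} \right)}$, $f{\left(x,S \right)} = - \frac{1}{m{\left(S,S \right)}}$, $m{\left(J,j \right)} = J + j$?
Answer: $\frac{140}{3} \approx 46.667$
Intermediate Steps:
$f{\left(x,S \right)} = - \frac{1}{2 S}$ ($f{\left(x,S \right)} = - \frac{1}{S + S} = - \frac{1}{2 S}$)
$V = \frac{14}{3}$ ($V = 4 - 4 \left(- \frac{1}{2 \left(\left(-1\right) \left(-3\right)\right)}\right) = 4 - 4 \left(- \frac{1}{2 \cdot 3}\right) = 4 - 4 \left(\left(- \frac{1}{2}\right) \frac{1}{3}\right) = 4 - - \frac{2}{3} = 4 + \frac{2}{3} = \frac{14}{3} \approx 4.6667$)
$\left(-1 - -11\right) V = \left(-1 - -11\right) \frac{14}{3} = \left(-1 + \left(-6 + 17\right)\right) \frac{14}{3} = \left(-1 + 11\right) \frac{14}{3} = 10 \cdot \frac{14}{3} = \frac{140}{3}$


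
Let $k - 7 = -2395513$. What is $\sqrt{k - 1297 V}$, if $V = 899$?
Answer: $i \sqrt{3561509} \approx 1887.2 i$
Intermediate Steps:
$k = -2395506$ ($k = 7 - 2395513 = -2395506$)
$\sqrt{k - 1297 V} = \sqrt{-2395506 - 1166003} = \sqrt{-3561509} = i \sqrt{3561509}$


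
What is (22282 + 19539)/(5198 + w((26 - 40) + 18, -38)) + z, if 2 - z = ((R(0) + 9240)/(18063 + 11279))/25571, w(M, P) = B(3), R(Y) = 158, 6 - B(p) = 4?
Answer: 1506984270797/150060856400 ≈ 10.042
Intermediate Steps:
B(p) = 2 (B(p) = 6 - 1*4 = 6 - 4 = 2)
w(M, P) = 2
z = 750299583/375152141 (z = 2 - (158 + 9240)/(18063 + 11279)/25571 = 2 - 9398/29342/25571 = 2 - 9398*(1/29342)/25571 = 2 - 4699/(14671*25571) = 2 - 1*4699/375152141 = 2 - 4699/375152141 = 750299583/375152141 ≈ 2.0000)
(22282 + 19539)/(5198 + w((26 - 40) + 18, -38)) + z = (22282 + 19539)/(5198 + 2) + 750299583/375152141 = 41821/5200 + 750299583/375152141 = 41821*(1/5200) + 750299583/375152141 = 3217/400 + 750299583/375152141 = 1506984270797/150060856400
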